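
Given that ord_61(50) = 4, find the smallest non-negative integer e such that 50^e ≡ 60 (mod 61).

Successive powers of 50 modulo 61:
  50^0=1  50^1=50  50^2=60
So 50^2 ≡ 60 (mod 61), giving e = 2.

2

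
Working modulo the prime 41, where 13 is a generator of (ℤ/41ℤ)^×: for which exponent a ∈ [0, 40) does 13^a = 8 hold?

18

Successive powers of 13 modulo 41:
  13^0=1  13^1=13  13^2=5  13^3=24  13^4=25  13^5=38
  13^6=2  13^7=26  13^8=10  13^9=7  13^10=9  13^11=35
  13^12=4  13^13=11  13^14=20  13^15=14  13^16=18  13^17=29
  13^18=8
So 13^18 ≡ 8 (mod 41), giving a = 18.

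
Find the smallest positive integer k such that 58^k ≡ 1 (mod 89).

The order of 58 must divide p − 1 = 88 = 2^3 · 11.
Divisors: 1, 2, 4, 8, 11, 22, 44, 88.
Check each in increasing order: 58^1 ≡ 58;  58^2 ≡ 71;  58^4 ≡ 57;  58^8 ≡ 45;  58^11 ≡ 12;  58^22 ≡ 55;  58^44 ≡ 88;  58^88 ≡ 1.
Smallest exponent giving 1 is 88.

88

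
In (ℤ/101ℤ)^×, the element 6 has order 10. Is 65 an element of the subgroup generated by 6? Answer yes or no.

yes

65 ∈ ⟨6⟩ iff 65^10 ≡ 1 (mod 101), since |⟨6⟩| = 10.
65^10 mod 101 = 1.
Since 1 = 1, 65 lies in the subgroup.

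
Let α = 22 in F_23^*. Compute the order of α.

2

The order of 22 must divide p − 1 = 22 = 2 · 11.
Divisors: 1, 2, 11, 22.
Check each in increasing order: 22^1 ≡ 22;  22^2 ≡ 1.
Smallest exponent giving 1 is 2.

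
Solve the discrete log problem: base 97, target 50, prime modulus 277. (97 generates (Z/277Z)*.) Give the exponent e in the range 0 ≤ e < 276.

181

Baby-step giant-step with m = ceil(sqrt(276)) = 17.
Baby table (97^j mod 277 for j=0..16):
  0:1  1:97  2:268  3:235  4:81  5:101  6:102  7:199
  8:190  9:148  10:229  11:53  12:155  13:77  14:267  15:138
  16:90
Giant step factor: 97^(-17) ≡ 31 (mod 277).
Scan 50·31^i mod 277 for i = 0, 1, …:
  i=0: 50   i=1: 165   i=2: 129   i=3: 121
  i=4: 150   i=5: 218   i=6: 110   i=7: 86
  i=8: 173   i=9: 100   i=10: 53
Match at i=10, j=11: e = 10·17 + 11 = 181.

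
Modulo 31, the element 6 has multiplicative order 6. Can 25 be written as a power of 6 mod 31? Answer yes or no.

yes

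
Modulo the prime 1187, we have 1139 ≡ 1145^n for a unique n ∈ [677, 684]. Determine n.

679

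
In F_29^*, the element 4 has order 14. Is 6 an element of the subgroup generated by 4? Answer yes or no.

⟨4⟩ has order 14; its elements mod 29 are {1, 4, 5, 6, 7, 9, 13, 16, 20, 22, 23, 24, 25, 28}.
6 is in this set.

yes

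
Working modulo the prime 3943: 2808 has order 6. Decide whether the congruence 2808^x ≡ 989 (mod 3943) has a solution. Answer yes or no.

989 ∈ ⟨2808⟩ iff 989^6 ≡ 1 (mod 3943), since |⟨2808⟩| = 6.
989^6 mod 3943 = 3921.
Since 3921 ≠ 1, 989 does not lie in the subgroup.

no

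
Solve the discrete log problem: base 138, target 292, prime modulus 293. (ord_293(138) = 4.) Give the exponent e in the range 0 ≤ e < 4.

2

Successive powers of 138 modulo 293:
  138^0=1  138^1=138  138^2=292
So 138^2 ≡ 292 (mod 293), giving e = 2.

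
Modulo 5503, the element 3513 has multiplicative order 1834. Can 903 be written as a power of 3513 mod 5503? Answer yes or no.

no

903 ∈ ⟨3513⟩ iff 903^1834 ≡ 1 (mod 5503), since |⟨3513⟩| = 1834.
903^1834 mod 5503 = 929.
Since 929 ≠ 1, 903 does not lie in the subgroup.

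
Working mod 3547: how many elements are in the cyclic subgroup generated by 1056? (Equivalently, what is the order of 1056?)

394

The order of 1056 must divide p − 1 = 3546 = 2 · 3^2 · 197.
Divisors: 1, 2, 3, 6, 9, 18, 197, 394, 591, 1182, 1773, 3546.
Check each in increasing order: 1056^1 ≡ 1056;  1056^2 ≡ 1378;  1056^3 ≡ 898;  1056^6 ≡ 1235;  1056^9 ≡ 2366;  1056^18 ≡ 790;  1056^197 ≡ 3546;  1056^394 ≡ 1.
Smallest exponent giving 1 is 394.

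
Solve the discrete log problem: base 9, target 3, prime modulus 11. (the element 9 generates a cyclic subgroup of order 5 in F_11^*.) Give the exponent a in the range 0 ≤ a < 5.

3

Successive powers of 9 modulo 11:
  9^0=1  9^1=9  9^2=4  9^3=3
So 9^3 ≡ 3 (mod 11), giving a = 3.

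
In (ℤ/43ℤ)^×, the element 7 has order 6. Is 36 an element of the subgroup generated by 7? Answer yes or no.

yes

⟨7⟩ has order 6; its elements mod 43 are {1, 6, 7, 36, 37, 42}.
36 is in this set.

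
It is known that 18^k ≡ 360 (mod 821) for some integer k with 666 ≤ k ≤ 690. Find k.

689

Compute 18^666 mod 821 = 7, then multiply by 18 repeatedly:
  18^666=7  18^667=126  18^668=626  18^669=595  18^670=37
  18^671=666  18^672=494  18^673=682  18^674=782  18^675=119
  18^676=500  18^677=790  18^678=263  18^679=629  18^680=649
  18^681=188  18^682=100  18^683=158  18^684=381  18^685=290
  18^686=294  18^687=366  18^688=20  18^689=360
Found 360 at exponent 689.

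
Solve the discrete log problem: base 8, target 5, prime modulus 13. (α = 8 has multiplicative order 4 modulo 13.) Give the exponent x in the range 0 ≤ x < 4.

Successive powers of 8 modulo 13:
  8^0=1  8^1=8  8^2=12  8^3=5
So 8^3 ≡ 5 (mod 13), giving x = 3.

3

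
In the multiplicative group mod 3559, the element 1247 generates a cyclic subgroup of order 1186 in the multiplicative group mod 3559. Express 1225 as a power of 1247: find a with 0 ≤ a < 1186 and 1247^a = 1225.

Baby-step giant-step with m = ceil(sqrt(1186)) = 35.
Baby table (1247^j mod 3559 for j=0..34):
  0:1  1:1247  2:3285  3:3545  4:337  5:277  6:196  7:2400
  8:3240  9:815  10:1990  11:907  12:2826  13:612  14:1538  15:3144
  16:2109  17:3381  18:2251  19:2505  20:2492  21:517  22:520  23:702
  24:3439  25:3397  26:849  27:1680  28:2268  29:2350  30:1393  31:279
  32:2690  33:1852  34:3212
Giant step factor: 1247^(-35) ≡ 1219 (mod 3559).
Scan 1225·1219^i mod 3559 for i = 0, 1, …:
  i=0: 1225   i=1: 2054   i=2: 1849   i=3: 1084
  i=4: 1007   i=5: 3237   i=6: 2531   i=7: 3195
  i=8: 1159   i=9: 3457     …   i=24: 3168
  i=25: 277
Match at i=25, j=5: a = 25·35 + 5 = 880.

880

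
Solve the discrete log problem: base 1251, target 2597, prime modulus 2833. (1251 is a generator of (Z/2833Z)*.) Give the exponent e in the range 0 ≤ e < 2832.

1108

Baby-step giant-step with m = ceil(sqrt(2832)) = 54.
Baby table (1251^j mod 2833 for j=0..53):
  0:1  1:1251  2:1185  3:776  4:1890  5:1668  6:1580  7:1979
  8:2520  9:2224  10:218  11:750  12:527  13:2021  14:1235  15:1000
  16:1647  17:806  18:2591  19:389  20:2196  21:2019  22:1566  23:1463
  24:95  25:2692  26:2088  27:62  28:1071  29:2645  30:2784  31:1027
  32:1428  33:1638  34:879  35:425  36:1904  37:2184  38:1172  39:1511
  40:650  41:79  42:2507  43:126  44:1811  45:1994  46:1454  47:168
  48:526  49:770  50:50  51:224  52:2590  53:1971
Giant step factor: 1251^(-54) ≡ 1544 (mod 2833).
Scan 2597·1544^i mod 2833 for i = 0, 1, …:
  i=0: 2597   i=1: 1073   i=2: 2240   i=3: 2300
  i=4: 1451   i=5: 2274   i=6: 969   i=7: 312
  i=8: 118   i=9: 880     …   i=19: 575
  i=20: 1071
Match at i=20, j=28: e = 20·54 + 28 = 1108.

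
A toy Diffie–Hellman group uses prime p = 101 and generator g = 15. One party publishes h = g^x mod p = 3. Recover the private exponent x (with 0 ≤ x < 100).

33

Baby-step giant-step with m = ceil(sqrt(100)) = 10.
Baby table (15^j mod 101 for j=0..9):
  0:1  1:15  2:23  3:42  4:24  5:57  6:47  7:99
  8:71  9:55
Giant step factor: 15^(-10) ≡ 6 (mod 101).
Scan 3·6^i mod 101 for i = 0, 1, …:
  i=0: 3   i=1: 18   i=2: 7   i=3: 42
Match at i=3, j=3: x = 3·10 + 3 = 33.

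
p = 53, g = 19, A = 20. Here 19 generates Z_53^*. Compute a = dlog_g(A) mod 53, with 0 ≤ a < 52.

21

Successive powers of 19 modulo 53:
  19^0=1  19^1=19  19^2=43  19^3=22  19^4=47  19^5=45
  19^6=7  19^7=27  19^8=36  19^9=48  19^10=11  19^11=50
  19^12=49  19^13=30  19^14=40  19^15=18  19^16=24  19^17=32
  19^18=25  19^19=51  19^20=15  19^21=20
So 19^21 ≡ 20 (mod 53), giving a = 21.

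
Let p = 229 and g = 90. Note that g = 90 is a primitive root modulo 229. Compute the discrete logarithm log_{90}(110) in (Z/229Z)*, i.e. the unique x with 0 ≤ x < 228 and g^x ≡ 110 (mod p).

Baby-step giant-step with m = ceil(sqrt(228)) = 16.
Baby table (90^j mod 229 for j=0..15):
  0:1  1:90  2:85  3:93  4:126  5:119  6:176  7:39
  8:75  9:109  10:192  11:105  12:61  13:223  14:147  15:177
Giant step factor: 90^(-16) ≡ 158 (mod 229).
Scan 110·158^i mod 229 for i = 0, 1, …:
  i=0: 110   i=1: 205   i=2: 101   i=3: 157
  i=4: 74   i=5: 13   i=6: 222   i=7: 39
Match at i=7, j=7: x = 7·16 + 7 = 119.

119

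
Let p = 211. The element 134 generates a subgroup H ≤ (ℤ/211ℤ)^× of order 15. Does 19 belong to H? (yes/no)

⟨134⟩ has order 15; its elements mod 211 are {1, 14, 19, 21, 55, 71, 83, 100, 107, 134, 137, 150, 188, 196, 201}.
19 is in this set.

yes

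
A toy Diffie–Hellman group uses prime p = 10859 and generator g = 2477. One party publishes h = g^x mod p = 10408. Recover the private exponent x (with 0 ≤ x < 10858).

Baby-step giant-step with m = ceil(sqrt(10858)) = 105.
Baby table (2477^j mod 10859 for j=0..104):
  0:1  1:2477  2:194  3:2742  4:5059  5:10716  6:4136  7:4835
  8:9677  9:4116  10:9590  11:5797  12:3571  13:6141  14:8657  15:7723
  16:7172  17:10579  18:1416  19:10834  20:3229  21:6009  22:7463  23:3833
  24:3575  25:5190  26:9433  27:7832  28:5690  29:10007  30:7101  31:8456
  32:9360  33:755  34:2387  35:5303  36:7000  37:8036  38:625  39:6147
  40:1801  41:8887  42:1906  43:8356  44:558  45:3073  46:10521  47:9776
  48:10441  49:7078  50:5780  51:4898  52:2843  53:5479  54:8592  55:9603
  56:5421  57:6093  58:9210  59:9270  60:5864  61:6645  62:8280  63:7768
  64:10047  65:8450  66:5357  67:10450  68:7653  69:7526  70:7858  71:4938
  72:4192  73:2380  74:9682  75:5642  76:10560  77:8648  78:7148  79:5426
  80:7619  81:10180  82:1262  83:9441  84:5930  85:7242  86:10225  87:4137
  88:7312  89:9871  90:6858  91:3790  92:5654  93:7707  94:117  95:7475
  96:980  97:5903  98:5517  99:4987  100:6116  101:1027  102:2873  103:3776
  104:3553
Giant step factor: 2477^(-105) ≡ 2885 (mod 10859).
Scan 10408·2885^i mod 10859 for i = 0, 1, …:
  i=0: 10408   i=1: 1945   i=2: 8081   i=3: 10271
  i=4: 8483   i=5: 8128   i=6: 4699   i=7: 4583
  i=8: 6552   i=9: 7860     …   i=33: 6534
  i=34: 10225
Match at i=34, j=86: x = 34·105 + 86 = 3656.

3656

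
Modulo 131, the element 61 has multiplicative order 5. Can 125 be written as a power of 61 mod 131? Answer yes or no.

no

⟨61⟩ has order 5; its elements mod 131 are {1, 53, 58, 61, 89}.
125 is not in this set.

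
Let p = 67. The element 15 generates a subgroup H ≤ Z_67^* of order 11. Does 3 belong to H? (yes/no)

⟨15⟩ has order 11; its elements mod 67 are {1, 9, 14, 15, 22, 24, 25, 40, 59, 62, 64}.
3 is not in this set.

no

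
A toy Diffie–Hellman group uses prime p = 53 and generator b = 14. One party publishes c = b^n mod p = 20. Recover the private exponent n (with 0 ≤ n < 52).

Baby-step giant-step with m = ceil(sqrt(52)) = 8.
Baby table (14^j mod 53 for j=0..7):
  0:1  1:14  2:37  3:41  4:44  5:33  6:38  7:2
Giant step factor: 14^(-8) ≡ 36 (mod 53).
Scan 20·36^i mod 53 for i = 0, 1, …:
  i=0: 20   i=1: 31   i=2: 3   i=3: 2
Match at i=3, j=7: n = 3·8 + 7 = 31.

31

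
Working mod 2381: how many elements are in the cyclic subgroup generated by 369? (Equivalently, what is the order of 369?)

The order of 369 must divide p − 1 = 2380 = 2^2 · 5 · 7 · 17.
Divisors: 1, 2, 4, 5, 7, 10, 14, 17, 20, 28, 34, 35, 68, 70, 85, 119, 140, 170, 238, 340, 476, 595, 1190, 2380.
Check each in increasing order: 369^1 ≡ 369;  369^2 ≡ 444;  369^4 ≡ 1894;  369^5 ≡ 1253;  369^7 ≡ 1559;  369^10 ≡ 930;  369^14 ≡ 1861;  369^17 ≡ 2222;  369^20 ≡ 597;  369^28 ≡ 1347;  369^34 ≡ 1471;  369^35 ≡ 2312;  369^68 ≡ 1893;  369^70 ≡ 2380;  369^85 ≡ 1400;  369^119 ≡ 2216;  369^140 ≡ 1.
Smallest exponent giving 1 is 140.

140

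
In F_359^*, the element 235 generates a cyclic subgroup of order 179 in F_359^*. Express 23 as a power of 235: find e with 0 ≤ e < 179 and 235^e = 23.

10

Successive powers of 235 modulo 359:
  235^0=1  235^1=235  235^2=298  235^3=25  235^4=131  235^5=270
  235^6=266  235^7=44  235^8=288  235^9=188  235^10=23
So 235^10 ≡ 23 (mod 359), giving e = 10.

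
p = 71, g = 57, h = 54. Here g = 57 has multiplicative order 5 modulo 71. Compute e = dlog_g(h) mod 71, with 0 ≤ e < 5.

2

Successive powers of 57 modulo 71:
  57^0=1  57^1=57  57^2=54
So 57^2 ≡ 54 (mod 71), giving e = 2.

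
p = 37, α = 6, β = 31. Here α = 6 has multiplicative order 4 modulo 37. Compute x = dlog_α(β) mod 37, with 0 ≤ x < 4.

Successive powers of 6 modulo 37:
  6^0=1  6^1=6  6^2=36  6^3=31
So 6^3 ≡ 31 (mod 37), giving x = 3.

3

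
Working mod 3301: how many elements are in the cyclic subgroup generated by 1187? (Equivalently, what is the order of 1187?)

550

The order of 1187 must divide p − 1 = 3300 = 2^2 · 3 · 5^2 · 11.
Divisors: 1, 2, 3, 4, 5, 6, 10, 11, 12, 15, 20, 22, 25, 30, 33, 44, 50, 55, 60, 66, 75, 100, 110, 132, 150, 165, 220, 275, 300, 330, 550, 660, 825, 1100, 1650, 3300.
Check each in increasing order: 1187^1 ≡ 1187;  1187^2 ≡ 2743;  1187^3 ≡ 1155;  1187^4 ≡ 1070;  1187^5 ≡ 2506;  1187^6 ≡ 421;  1187^10 ≡ 1534;  1187^11 ≡ 2007;  1187^12 ≡ 2288;  1187^15 ≡ 1840;  1187^20 ≡ 2844;  1187^22 ≡ 829;  1187^25 ≡ 205;  1187^30 ≡ 2075;  1187^33 ≡ 99;  1187^44 ≡ 633;  1187^50 ≡ 2413;  1187^55 ≡ 2847;  1187^60 ≡ 1121;  1187^66 ≡ 3199;  1187^75 ≡ 2816;  1187^100 ≡ 2906;  1187^110 ≡ 1454;  1187^132 ≡ 501;  1187^150 ≡ 854;  1187^165 ≡ 84;  1187^220 ≡ 1476;  1187^275 ≡ 3300;  1187^300 ≡ 3096;  1187^330 ≡ 454;  1187^550 ≡ 1.
Smallest exponent giving 1 is 550.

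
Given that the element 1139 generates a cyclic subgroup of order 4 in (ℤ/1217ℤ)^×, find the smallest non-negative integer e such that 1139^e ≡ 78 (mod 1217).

3

Successive powers of 1139 modulo 1217:
  1139^0=1  1139^1=1139  1139^2=1216  1139^3=78
So 1139^3 ≡ 78 (mod 1217), giving e = 3.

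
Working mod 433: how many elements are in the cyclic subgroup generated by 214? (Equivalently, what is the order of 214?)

432

The order of 214 must divide p − 1 = 432 = 2^4 · 3^3.
Divisors: 1, 2, 3, 4, 6, 8, 9, 12, 16, 18, 24, 27, 36, 48, 54, 72, 108, 144, 216, 432.
Check each in increasing order: 214^1 ≡ 214;  214^2 ≡ 331;  214^3 ≡ 255;  214^4 ≡ 12;  214^6 ≡ 75;  214^8 ≡ 144;  214^9 ≡ 73;  214^12 ≡ 429;  214^16 ≡ 385;  214^18 ≡ 133;  214^24 ≡ 16;  214^27 ≡ 183;  214^36 ≡ 369;  214^48 ≡ 256;  214^54 ≡ 148;  214^72 ≡ 199;  214^108 ≡ 254;  214^144 ≡ 198;  214^216 ≡ 432;  214^432 ≡ 1.
Smallest exponent giving 1 is 432.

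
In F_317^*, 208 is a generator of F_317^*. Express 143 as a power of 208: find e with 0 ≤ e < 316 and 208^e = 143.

Baby-step giant-step with m = ceil(sqrt(316)) = 18.
Baby table (208^j mod 317 for j=0..17):
  0:1  1:208  2:152  3:233  4:280  5:229  6:82  7:255
  8:101  9:86  10:136  11:75  12:67  13:305  14:40  15:78
  16:57  17:127
Giant step factor: 208^(-18) ≡ 157 (mod 317).
Scan 143·157^i mod 317 for i = 0, 1, …:
  i=0: 143   i=1: 261   i=2: 84   i=3: 191
  i=4: 189   i=5: 192   i=6: 29   i=7: 115
  i=8: 303   i=9: 21   i=10: 127
Match at i=10, j=17: e = 10·18 + 17 = 197.

197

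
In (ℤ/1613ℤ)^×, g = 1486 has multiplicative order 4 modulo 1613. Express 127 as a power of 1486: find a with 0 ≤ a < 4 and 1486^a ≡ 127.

3

Successive powers of 1486 modulo 1613:
  1486^0=1  1486^1=1486  1486^2=1612  1486^3=127
So 1486^3 ≡ 127 (mod 1613), giving a = 3.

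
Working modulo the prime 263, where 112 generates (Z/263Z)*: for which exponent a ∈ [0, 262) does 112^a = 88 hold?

4

Successive powers of 112 modulo 263:
  112^0=1  112^1=112  112^2=183  112^3=245  112^4=88
So 112^4 ≡ 88 (mod 263), giving a = 4.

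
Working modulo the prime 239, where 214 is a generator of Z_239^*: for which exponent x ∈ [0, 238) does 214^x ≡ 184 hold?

Baby-step giant-step with m = ceil(sqrt(238)) = 16.
Baby table (214^j mod 239 for j=0..15):
  0:1  1:214  2:147  3:149  4:99  5:154  6:213  7:172
  8:2  9:189  10:55  11:59  12:198  13:69  14:187  15:105
Giant step factor: 214^(-16) ≡ 60 (mod 239).
Scan 184·60^i mod 239 for i = 0, 1, …:
  i=0: 184   i=1: 46   i=2: 131   i=3: 212
  i=4: 53   i=5: 73   i=6: 78   i=7: 139
  i=8: 214
Match at i=8, j=1: x = 8·16 + 1 = 129.

129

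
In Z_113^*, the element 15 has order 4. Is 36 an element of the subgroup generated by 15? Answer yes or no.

no

⟨15⟩ has order 4; its elements mod 113 are {1, 15, 98, 112}.
36 is not in this set.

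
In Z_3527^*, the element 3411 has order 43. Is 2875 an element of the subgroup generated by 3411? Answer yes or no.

yes

2875 ∈ ⟨3411⟩ iff 2875^43 ≡ 1 (mod 3527), since |⟨3411⟩| = 43.
2875^43 mod 3527 = 1.
Since 1 = 1, 2875 lies in the subgroup.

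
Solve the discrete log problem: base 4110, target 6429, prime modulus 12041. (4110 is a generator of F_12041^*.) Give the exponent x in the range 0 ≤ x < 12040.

Baby-step giant-step with m = ceil(sqrt(12040)) = 110.
Baby table (4110^j mod 12041 for j=0..109):
  0:1  1:4110  2:10618  3:3396  4:2041  5:7974  6:9579  7:7661
  8:11536  9:7543  10:8196  11:6883  12:4821  13:6865  14:3087  15:8397
  16:2164  17:7782  18:3124  19:3934  20:9718  21:983  22:6395  23:9988
  24:2911  25:7497  26:11792  27:95  28:5138  29:9307  30:9554  31:1239
  32:10988  33:6930  34:5335  35:189  36:6166  37:7996  38:3671  39:437
  40:1961  41:4281  42:3009  43:883  44:4789  45:7796  46:459  47:8094
  48:9098  49:5475  50:9662  51:11643  52:1796  53:427  54:9025  55:6470
  56:5172  57:4555  58:9336  59:8334  60:8136  61:1103  62:5914  63:7802
  64:1037  65:11597  66:5392  67:5680  68:9342  69:8912  70:11639  71:9438
  72:6119  73:7482  74:10347  75:9399  76:2362  77:2774  78:10354  79:2046
  80:4442  81:2464  82:559  83:9700  84:11290  85:7927  86:9065  87:2296
  88:8457  89:7944  90:6689  91:2187  92:5984  93:6518  94:9796  95:8497
  96:3770  97:9974  98:5576  99:3337  100:371  101:7644  102:1871  103:7652
  104:10669  105:8309  106:1714  107:555  108:5301  109:4941
Giant step factor: 4110^(-110) ≡ 11511 (mod 12041).
Scan 6429·11511^i mod 12041 for i = 0, 1, …:
  i=0: 6429   i=1: 233   i=2: 8961   i=3: 6865
Match at i=3, j=13: x = 3·110 + 13 = 343.

343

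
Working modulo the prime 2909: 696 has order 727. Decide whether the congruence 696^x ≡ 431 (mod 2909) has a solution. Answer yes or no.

431 ∈ ⟨696⟩ iff 431^727 ≡ 1 (mod 2909), since |⟨696⟩| = 727.
431^727 mod 2909 = 878.
Since 878 ≠ 1, 431 does not lie in the subgroup.

no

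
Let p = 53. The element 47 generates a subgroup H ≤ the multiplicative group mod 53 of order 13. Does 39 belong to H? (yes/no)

⟨47⟩ has order 13; its elements mod 53 are {1, 10, 13, 15, 16, 24, 28, 36, 42, 44, 46, 47, 49}.
39 is not in this set.

no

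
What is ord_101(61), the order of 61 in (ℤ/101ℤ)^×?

100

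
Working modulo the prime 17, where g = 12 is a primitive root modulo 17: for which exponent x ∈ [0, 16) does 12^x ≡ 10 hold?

Successive powers of 12 modulo 17:
  12^0=1  12^1=12  12^2=8  12^3=11  12^4=13  12^5=3
  12^6=2  12^7=7  12^8=16  12^9=5  12^10=9  12^11=6
  12^12=4  12^13=14  12^14=15  12^15=10
So 12^15 ≡ 10 (mod 17), giving x = 15.

15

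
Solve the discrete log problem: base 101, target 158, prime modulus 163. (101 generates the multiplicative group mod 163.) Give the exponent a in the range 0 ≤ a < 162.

Baby-step giant-step with m = ceil(sqrt(162)) = 13.
Baby table (101^j mod 163 for j=0..12):
  0:1  1:101  2:95  3:141  4:60  5:29  6:158  7:147
  8:14  9:110  10:26  11:18  12:25
Giant step factor: 101^(-13) ≡ 108 (mod 163).
Scan 158·108^i mod 163 for i = 0, 1, …:
  i=0: 158
Match at i=0, j=6: a = 0·13 + 6 = 6.

6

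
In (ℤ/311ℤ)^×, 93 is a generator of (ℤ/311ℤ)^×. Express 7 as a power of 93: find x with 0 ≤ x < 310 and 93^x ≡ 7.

Baby-step giant-step with m = ceil(sqrt(310)) = 18.
Baby table (93^j mod 311 for j=0..17):
  0:1  1:93  2:252  3:111  4:60  5:293  6:192  7:129
  8:179  9:164  10:13  11:276  12:166  13:199  14:158  15:77
  16:8  17:122
Giant step factor: 93^(-18) ≡ 226 (mod 311).
Scan 7·226^i mod 311 for i = 0, 1, …:
  i=0: 7   i=1: 27   i=2: 193   i=3: 78
  i=4: 212   i=5: 18   i=6: 25   i=7: 52
  i=8: 245   i=9: 12   i=10: 224   i=11: 242
  i=12: 267   i=13: 8
Match at i=13, j=16: x = 13·18 + 16 = 250.

250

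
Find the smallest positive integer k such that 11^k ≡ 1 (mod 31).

30

The order of 11 must divide p − 1 = 30 = 2 · 3 · 5.
Divisors: 1, 2, 3, 5, 6, 10, 15, 30.
Check each in increasing order: 11^1 ≡ 11;  11^2 ≡ 28;  11^3 ≡ 29;  11^5 ≡ 6;  11^6 ≡ 4;  11^10 ≡ 5;  11^15 ≡ 30;  11^30 ≡ 1.
Smallest exponent giving 1 is 30.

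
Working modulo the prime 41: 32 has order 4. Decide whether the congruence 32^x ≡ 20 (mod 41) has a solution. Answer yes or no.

no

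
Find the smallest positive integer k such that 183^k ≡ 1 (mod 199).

198

The order of 183 must divide p − 1 = 198 = 2 · 3^2 · 11.
Divisors: 1, 2, 3, 6, 9, 11, 18, 22, 33, 66, 99, 198.
Check each in increasing order: 183^1 ≡ 183;  183^2 ≡ 57;  183^3 ≡ 83;  183^6 ≡ 123;  183^9 ≡ 60;  183^11 ≡ 37;  183^18 ≡ 18;  183^22 ≡ 175;  183^33 ≡ 107;  183^66 ≡ 106;  183^99 ≡ 198;  183^198 ≡ 1.
Smallest exponent giving 1 is 198.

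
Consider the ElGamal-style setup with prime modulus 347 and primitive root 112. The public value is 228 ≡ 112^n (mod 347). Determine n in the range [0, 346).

Successive powers of 112 modulo 347:
  112^0=1  112^1=112  112^2=52  112^3=272  112^4=275  112^5=264
  112^6=73  112^7=195  112^8=326  112^9=77  112^10=296  112^11=187
  112^12=124  112^13=8  112^14=202  112^15=69  112^16=94  112^17=118
  112^18=30  112^19=237  112^20=172  112^21=179  112^22=269  112^23=286
  112^24=108  112^25=298  112^26=64  112^27=228
So 112^27 ≡ 228 (mod 347), giving n = 27.

27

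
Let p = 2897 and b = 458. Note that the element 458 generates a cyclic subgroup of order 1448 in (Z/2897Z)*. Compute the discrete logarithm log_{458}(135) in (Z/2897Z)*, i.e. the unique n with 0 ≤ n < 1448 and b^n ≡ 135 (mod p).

Baby-step giant-step with m = ceil(sqrt(1448)) = 39.
Baby table (458^j mod 2897 for j=0..38):
  0:1  1:458  2:1180  3:1598  4:1840  5:2590  6:1347  7:2762
  8:1904  9:35  10:1545  11:742  12:887  13:666  14:843  15:793
  16:1069  17:9  18:1225  19:1929  20:2794  21:2075  22:134  23:535
  24:1682  25:2651  26:315  27:2317  28:884  29:2189  30:200  31:1793
  32:1343  33:930  34:81  35:2334  36:2876  37:1970  38:1293
Giant step factor: 458^(-39) ≡ 1559 (mod 2897).
Scan 135·1559^i mod 2897 for i = 0, 1, …:
  i=0: 135   i=1: 1881   i=2: 715   i=3: 2237
  i=4: 2392   i=5: 689   i=6: 2261   i=7: 2147
  i=8: 1138   i=9: 1178     …   i=17: 767
  i=18: 2189
Match at i=18, j=29: n = 18·39 + 29 = 731.

731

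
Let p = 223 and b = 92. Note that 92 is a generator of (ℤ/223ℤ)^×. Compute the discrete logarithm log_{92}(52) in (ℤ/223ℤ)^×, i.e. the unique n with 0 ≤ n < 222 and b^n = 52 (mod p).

57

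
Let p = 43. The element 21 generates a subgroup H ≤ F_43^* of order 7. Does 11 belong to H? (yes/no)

⟨21⟩ has order 7; its elements mod 43 are {1, 4, 11, 16, 21, 35, 41}.
11 is in this set.

yes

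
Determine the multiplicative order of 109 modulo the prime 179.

178

The order of 109 must divide p − 1 = 178 = 2 · 89.
Divisors: 1, 2, 89, 178.
Check each in increasing order: 109^1 ≡ 109;  109^2 ≡ 67;  109^89 ≡ 178;  109^178 ≡ 1.
Smallest exponent giving 1 is 178.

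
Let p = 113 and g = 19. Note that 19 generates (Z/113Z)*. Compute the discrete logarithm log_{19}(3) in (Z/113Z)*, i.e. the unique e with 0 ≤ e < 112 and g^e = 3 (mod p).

43

Baby-step giant-step with m = ceil(sqrt(112)) = 11.
Baby table (19^j mod 113 for j=0..10):
  0:1  1:19  2:22  3:79  4:32  5:43  6:26  7:42
  8:7  9:20  10:41
Giant step factor: 19^(-11) ≡ 47 (mod 113).
Scan 3·47^i mod 113 for i = 0, 1, …:
  i=0: 3   i=1: 28   i=2: 73   i=3: 41
Match at i=3, j=10: e = 3·11 + 10 = 43.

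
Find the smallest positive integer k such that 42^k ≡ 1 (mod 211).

The order of 42 must divide p − 1 = 210 = 2 · 3 · 5 · 7.
Divisors: 1, 2, 3, 5, 6, 7, 10, 14, 15, 21, 30, 35, 42, 70, 105, 210.
Check each in increasing order: 42^1 ≡ 42;  42^2 ≡ 76;  42^3 ≡ 27;  42^5 ≡ 153;  42^6 ≡ 96;  42^7 ≡ 23;  42^10 ≡ 199;  42^14 ≡ 107;  42^15 ≡ 63;  42^21 ≡ 140;  42^30 ≡ 171;  42^35 ≡ 210;  42^42 ≡ 188;  42^70 ≡ 1.
Smallest exponent giving 1 is 70.

70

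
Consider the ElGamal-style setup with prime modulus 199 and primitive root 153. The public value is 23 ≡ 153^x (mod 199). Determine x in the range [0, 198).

134

Baby-step giant-step with m = ceil(sqrt(198)) = 15.
Baby table (153^j mod 199 for j=0..14):
  0:1  1:153  2:126  3:174  4:155  5:34  6:28  7:105
  8:145  9:96  10:161  11:156  12:187  13:154  14:80
Giant step factor: 153^(-15) ≡ 67 (mod 199).
Scan 23·67^i mod 199 for i = 0, 1, …:
  i=0: 23   i=1: 148   i=2: 165   i=3: 110
  i=4: 7   i=5: 71   i=6: 180   i=7: 120
  i=8: 80
Match at i=8, j=14: x = 8·15 + 14 = 134.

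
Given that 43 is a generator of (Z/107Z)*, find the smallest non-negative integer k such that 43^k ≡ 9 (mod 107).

Baby-step giant-step with m = ceil(sqrt(106)) = 11.
Baby table (43^j mod 107 for j=0..10):
  0:1  1:43  2:30  3:6  4:44  5:73  6:36  7:50
  8:10  9:2  10:86
Giant step factor: 43^(-11) ≡ 66 (mod 107).
Scan 9·66^i mod 107 for i = 0, 1, …:
  i=0: 9   i=1: 59   i=2: 42   i=3: 97
  i=4: 89   i=5: 96   i=6: 23   i=7: 20
  i=8: 36
Match at i=8, j=6: k = 8·11 + 6 = 94.

94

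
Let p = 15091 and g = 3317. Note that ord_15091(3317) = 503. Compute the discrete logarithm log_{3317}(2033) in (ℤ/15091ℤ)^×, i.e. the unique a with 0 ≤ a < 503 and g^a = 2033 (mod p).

480

Baby-step giant-step with m = ceil(sqrt(503)) = 23.
Baby table (3317^j mod 15091 for j=0..22):
  0:1  1:3317  2:1150  3:11618  4:9583  5:5165  6:4020  7:8987
  8:5154  9:12806  10:11428  11:13175  12:13030  13:14977  14:14228  15:4719
  16:3556  17:9181  18:14830  19:9541  20:1670  21:993  22:3943
Giant step factor: 3317^(-23) ≡ 2033 (mod 15091).
Scan 2033·2033^i mod 15091 for i = 0, 1, …:
  i=0: 2033   i=1: 13246   i=2: 6774   i=3: 8550
  i=4: 12409   i=5: 10436   i=6: 13533   i=7: 1696
  i=8: 7220   i=9: 9808     …   i=19: 6830
  i=20: 1670
Match at i=20, j=20: a = 20·23 + 20 = 480.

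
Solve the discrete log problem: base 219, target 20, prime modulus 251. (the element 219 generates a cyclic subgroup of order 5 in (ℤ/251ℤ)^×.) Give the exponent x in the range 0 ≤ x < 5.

Successive powers of 219 modulo 251:
  219^0=1  219^1=219  219^2=20
So 219^2 ≡ 20 (mod 251), giving x = 2.

2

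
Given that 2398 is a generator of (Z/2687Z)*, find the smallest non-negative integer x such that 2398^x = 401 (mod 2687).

Baby-step giant-step with m = ceil(sqrt(2686)) = 52.
Baby table (2398^j mod 2687 for j=0..51):
  0:1  1:2398  2:224  3:2439  4:1810  5:875  6:2390  7:2536
  8:647  9:1107  10:2517  11:764  12:2225  13:1855  14:1305  15:1722
  16:2124  17:1487  18:177  19:2587  20:2030  21:1783  22:617  23:1716
  24:1171  25:143  26:1665  27:2475  28:2154  29:878  30:1523  31:521
  32:2590  33:1163  34:2455  35:2560  36:1772  37:1109  38:1939  39:1212
  40:1729  41:101  42:368  43:1128  44:1822  45:94  46:2391  47:2247
  48:871  49:859  50:1640  51:1639
Giant step factor: 2398^(-52) ≡ 793 (mod 2687).
Scan 401·793^i mod 2687 for i = 0, 1, …:
  i=0: 401   i=1: 927   i=2: 1560   i=3: 1060
  i=4: 2236   i=5: 2415   i=6: 1951   i=7: 2118
  i=8: 199   i=9: 1961   i=10: 1987   i=11: 1109
Match at i=11, j=37: x = 11·52 + 37 = 609.

609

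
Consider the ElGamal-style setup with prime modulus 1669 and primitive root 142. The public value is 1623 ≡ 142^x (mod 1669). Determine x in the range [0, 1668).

1147

Baby-step giant-step with m = ceil(sqrt(1668)) = 41.
Baby table (142^j mod 1669 for j=0..40):
  0:1  1:142  2:136  3:953  4:137  5:1095  6:273  7:379
  8:410  9:1474  10:683  11:184  12:1093  13:1658  14:107  15:173
  16:1200  17:162  18:1307  19:335  20:838  21:497  22:476  23:832
  24:1314  25:1329  26:121  27:492  28:1435  29:152  30:1556  31:644
  32:1322  33:796  34:1209  35:1440  36:862  37:567  38:402  39:338
  40:1264
Giant step factor: 142^(-41) ≡ 509 (mod 1669).
Scan 1623·509^i mod 1669 for i = 0, 1, …:
  i=0: 1623   i=1: 1621   i=2: 603   i=3: 1500
  i=4: 767   i=5: 1526   i=6: 649   i=7: 1548
  i=8: 164   i=9: 26     …   i=26: 655
  i=27: 1264
Match at i=27, j=40: x = 27·41 + 40 = 1147.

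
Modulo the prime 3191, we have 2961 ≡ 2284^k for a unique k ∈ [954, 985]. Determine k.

Compute 2284^954 mod 3191 = 2366, then multiply by 2284 repeatedly:
  2284^954=2366  2284^955=1581  2284^956=1983  2284^957=1143  2284^958=374
  2284^959=2219  2284^960=888  2284^961=1907  2284^962=3064  2284^963=313
  2284^964=108  2284^965=965  2284^966=2270  2284^967=2496  2284^968=1738
  2284^969=3179  2284^970=1311  2284^971=1166  2284^972=1850  2284^973=516
  2284^974=1065  2284^975=918  2284^976=225  2284^977=149  2284^978=2070
  2284^979=2009  2284^980=3089  2284^981=3166  2284^982=338  2284^983=2961
Found 2961 at exponent 983.

983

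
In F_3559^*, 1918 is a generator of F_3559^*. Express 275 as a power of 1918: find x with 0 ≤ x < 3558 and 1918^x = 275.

2836

Baby-step giant-step with m = ceil(sqrt(3558)) = 60.
Baby table (1918^j mod 3559 for j=0..59):
  0:1  1:1918  2:2277  3:393  4:2825  5:1552  6:1412  7:3376
  8:1347  9:3271  10:2820  11:2639  12:704  13:1411  14:1458  15:2629
  16:2878  17:3554  18:1087  19:2851  20:1594  21:111  22:2917  23:58
  24:915  25:383  26:1440  27:136  28:1041  29:39  30:63  31:3387
  32:1091  33:3405  34:25  35:1683  36:3540  37:2707  38:3004  39:3210
  40:3269  41:2543  42:1644  43:3477  44:2879  45:1913  46:3364  47:3244
  48:860  49:1663  50:770  51:3434  52:2262  53:95  54:701  55:2775
  56:1745  57:1450  58:1521  59:2457
Giant step factor: 1918^(-60) ≡ 2092 (mod 3559).
Scan 275·2092^i mod 3559 for i = 0, 1, …:
  i=0: 275   i=1: 2301   i=2: 1924   i=3: 3338
  i=4: 338   i=5: 2414   i=6: 3426   i=7: 2925
  i=8: 1179   i=9: 81     …   i=46: 1951
  i=47: 2878
Match at i=47, j=16: x = 47·60 + 16 = 2836.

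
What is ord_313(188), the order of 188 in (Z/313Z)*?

8

The order of 188 must divide p − 1 = 312 = 2^3 · 3 · 13.
Divisors: 1, 2, 3, 4, 6, 8, 12, 13, 24, 26, 39, 52, 78, 104, 156, 312.
Check each in increasing order: 188^1 ≡ 188;  188^2 ≡ 288;  188^3 ≡ 308;  188^4 ≡ 312;  188^6 ≡ 25;  188^8 ≡ 1.
Smallest exponent giving 1 is 8.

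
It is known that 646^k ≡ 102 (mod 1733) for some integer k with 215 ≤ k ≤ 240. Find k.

216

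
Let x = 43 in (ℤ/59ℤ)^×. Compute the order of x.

58

The order of 43 must divide p − 1 = 58 = 2 · 29.
Divisors: 1, 2, 29, 58.
Check each in increasing order: 43^1 ≡ 43;  43^2 ≡ 20;  43^29 ≡ 58;  43^58 ≡ 1.
Smallest exponent giving 1 is 58.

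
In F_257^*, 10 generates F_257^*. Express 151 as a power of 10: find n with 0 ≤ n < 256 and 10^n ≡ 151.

Successive powers of 10 modulo 257:
  10^0=1  10^1=10  10^2=100  10^3=229  10^4=234  10^5=27
  10^6=13  10^7=130  10^8=15  10^9=150  10^10=215  10^11=94
  10^12=169  10^13=148  10^14=195  10^15=151
So 10^15 ≡ 151 (mod 257), giving n = 15.

15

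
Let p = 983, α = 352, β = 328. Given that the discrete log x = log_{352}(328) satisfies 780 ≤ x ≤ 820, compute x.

Compute 352^780 mod 983 = 399, then multiply by 352 repeatedly:
  352^780=399  352^781=862  352^782=660  352^783=332  352^784=870
  352^785=527  352^786=700  352^787=650  352^788=744  352^789=410
  352^790=802  352^791=183  352^792=521  352^793=554  352^794=374
  352^795=909  352^796=493  352^797=528  352^798=69  352^799=696
  352^800=225  352^801=560  352^802=520  352^803=202  352^804=328
Found 328 at exponent 804.

804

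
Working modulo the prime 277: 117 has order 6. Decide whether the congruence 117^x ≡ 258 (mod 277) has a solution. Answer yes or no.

no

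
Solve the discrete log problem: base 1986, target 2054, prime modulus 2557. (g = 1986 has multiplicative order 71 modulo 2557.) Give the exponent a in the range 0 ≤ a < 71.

28

Baby-step giant-step with m = ceil(sqrt(71)) = 9.
Baby table (1986^j mod 2557 for j=0..8):
  0:1  1:1986  2:1302  3:645  4:2470  5:1094  6:1791  7:139
  8:2455
Giant step factor: 1986^(-9) ≡ 364 (mod 2557).
Scan 2054·364^i mod 2557 for i = 0, 1, …:
  i=0: 2054   i=1: 1012   i=2: 160   i=3: 1986
Match at i=3, j=1: a = 3·9 + 1 = 28.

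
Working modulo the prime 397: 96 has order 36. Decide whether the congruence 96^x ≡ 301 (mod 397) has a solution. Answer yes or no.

301 ∈ ⟨96⟩ iff 301^36 ≡ 1 (mod 397), since |⟨96⟩| = 36.
301^36 mod 397 = 1.
Since 1 = 1, 301 lies in the subgroup.

yes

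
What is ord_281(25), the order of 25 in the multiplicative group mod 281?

70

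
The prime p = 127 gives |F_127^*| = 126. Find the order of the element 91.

The order of 91 must divide p − 1 = 126 = 2 · 3^2 · 7.
Divisors: 1, 2, 3, 6, 7, 9, 14, 18, 21, 42, 63, 126.
Check each in increasing order: 91^1 ≡ 91;  91^2 ≡ 26;  91^3 ≡ 80;  91^6 ≡ 50;  91^7 ≡ 105;  91^9 ≡ 63;  91^14 ≡ 103;  91^18 ≡ 32;  91^21 ≡ 20;  91^42 ≡ 19;  91^63 ≡ 126;  91^126 ≡ 1.
Smallest exponent giving 1 is 126.

126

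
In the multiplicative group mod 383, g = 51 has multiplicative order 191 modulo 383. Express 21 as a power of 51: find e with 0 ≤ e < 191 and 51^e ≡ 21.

126

Baby-step giant-step with m = ceil(sqrt(191)) = 14.
Baby table (51^j mod 383 for j=0..13):
  0:1  1:51  2:303  3:133  4:272  5:84  6:71  7:174
  8:65  9:251  10:162  11:219  12:62  13:98
Giant step factor: 51^(-14) ≡ 121 (mod 383).
Scan 21·121^i mod 383 for i = 0, 1, …:
  i=0: 21   i=1: 243   i=2: 295   i=3: 76
  i=4: 4   i=5: 101   i=6: 348   i=7: 361
  i=8: 19   i=9: 1
Match at i=9, j=0: e = 9·14 + 0 = 126.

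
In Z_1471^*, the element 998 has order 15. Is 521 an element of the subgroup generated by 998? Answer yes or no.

no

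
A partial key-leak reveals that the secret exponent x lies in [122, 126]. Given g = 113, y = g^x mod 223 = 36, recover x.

Compute 113^122 mod 223 = 36, then multiply by 113 repeatedly:
  113^122=36
Found 36 at exponent 122.

122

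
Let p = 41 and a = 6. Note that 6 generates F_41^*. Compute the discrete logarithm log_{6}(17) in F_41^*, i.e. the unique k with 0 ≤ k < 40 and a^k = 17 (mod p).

Successive powers of 6 modulo 41:
  6^0=1  6^1=6  6^2=36  6^3=11  6^4=25  6^5=27
  6^6=39  6^7=29  6^8=10  6^9=19  6^10=32  6^11=28
  6^12=4  6^13=24  6^14=21  6^15=3  6^16=18  6^17=26
  6^18=33  6^19=34  6^20=40  6^21=35  6^22=5  6^23=30
  6^24=16  6^25=14  6^26=2  6^27=12  6^28=31  6^29=22
  6^30=9  6^31=13  6^32=37  6^33=17
So 6^33 ≡ 17 (mod 41), giving k = 33.

33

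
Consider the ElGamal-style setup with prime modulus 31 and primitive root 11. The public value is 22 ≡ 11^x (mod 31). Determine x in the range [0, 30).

19

Successive powers of 11 modulo 31:
  11^0=1  11^1=11  11^2=28  11^3=29  11^4=9  11^5=6
  11^6=4  11^7=13  11^8=19  11^9=23  11^10=5  11^11=24
  11^12=16  11^13=21  11^14=14  11^15=30  11^16=20  11^17=3
  11^18=2  11^19=22
So 11^19 ≡ 22 (mod 31), giving x = 19.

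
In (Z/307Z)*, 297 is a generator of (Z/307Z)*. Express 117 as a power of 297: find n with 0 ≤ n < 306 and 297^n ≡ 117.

133

Baby-step giant-step with m = ceil(sqrt(306)) = 18.
Baby table (297^j mod 307 for j=0..17):
  0:1  1:297  2:100  3:228  4:176  5:82  6:101  7:218
  8:276  9:3  10:277  11:300  12:70  13:221  14:246  15:303
  16:40  17:214
Giant step factor: 297^(-18) ≡ 273 (mod 307).
Scan 117·273^i mod 307 for i = 0, 1, …:
  i=0: 117   i=1: 13   i=2: 172   i=3: 292
  i=4: 203   i=5: 159   i=6: 120   i=7: 218
Match at i=7, j=7: n = 7·18 + 7 = 133.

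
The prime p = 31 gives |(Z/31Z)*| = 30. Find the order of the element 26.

6

The order of 26 must divide p − 1 = 30 = 2 · 3 · 5.
Divisors: 1, 2, 3, 5, 6, 10, 15, 30.
Check each in increasing order: 26^1 ≡ 26;  26^2 ≡ 25;  26^3 ≡ 30;  26^5 ≡ 6;  26^6 ≡ 1.
Smallest exponent giving 1 is 6.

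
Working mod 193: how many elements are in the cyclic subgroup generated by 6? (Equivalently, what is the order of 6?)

96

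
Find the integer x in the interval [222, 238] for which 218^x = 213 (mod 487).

Compute 218^222 mod 487 = 312, then multiply by 218 repeatedly:
  218^222=312  218^223=323  218^224=286  218^225=12  218^226=181
  218^227=11  218^228=450  218^229=213
Found 213 at exponent 229.

229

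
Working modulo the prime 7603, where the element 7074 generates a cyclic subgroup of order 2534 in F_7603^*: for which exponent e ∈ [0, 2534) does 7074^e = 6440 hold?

1228

Baby-step giant-step with m = ceil(sqrt(2534)) = 51.
Baby table (7074^j mod 7603 for j=0..50):
  0:1  1:7074  2:6133  3:2124  4:1648  5:2553  6:2797  7:2972
  8:1633  9:2885  10:2038  11:1524  12:7325  13:2605  14:5701  15:2562
  16:5639  17:4948  18:5543  19:2511  20:2206  21:3888  22:3661  23:2096
  24:1254  25:5698  26:4149  27:2446  28:6179  29:599  30:2455  31:1418
  32:2575  33:6365  34:1044  35:2743  36:1126  37:4983  38:2234  39:4282
  40:516  41:744  42:1780  43:1152  44:6435  45:2029  46:6285  47:5349
  48:6298  49:6075  50:2394
Giant step factor: 7074^(-51) ≡ 6751 (mod 7603).
Scan 6440·6751^i mod 7603 for i = 0, 1, …:
  i=0: 6440   i=1: 2486   i=2: 3165   i=3: 2485
  i=4: 4017   i=5: 6469   i=6: 587   i=7: 1674
  i=8: 3116   i=9: 6218     …   i=23: 6673
  i=24: 1648
Match at i=24, j=4: e = 24·51 + 4 = 1228.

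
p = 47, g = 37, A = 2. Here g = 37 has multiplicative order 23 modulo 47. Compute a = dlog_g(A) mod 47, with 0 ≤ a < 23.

Successive powers of 37 modulo 47:
  37^0=1  37^1=37  37^2=6  37^3=34  37^4=36  37^5=16
  37^6=28  37^7=2
So 37^7 ≡ 2 (mod 47), giving a = 7.

7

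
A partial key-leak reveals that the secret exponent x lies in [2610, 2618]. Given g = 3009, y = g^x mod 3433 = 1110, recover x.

Compute 3009^2610 mod 3433 = 1843, then multiply by 3009 repeatedly:
  3009^2610=1843  3009^2611=1292  3009^2612=1472  3009^2613=678  3009^2614=900
  3009^2615=2896  3009^2616=1110
Found 1110 at exponent 2616.

2616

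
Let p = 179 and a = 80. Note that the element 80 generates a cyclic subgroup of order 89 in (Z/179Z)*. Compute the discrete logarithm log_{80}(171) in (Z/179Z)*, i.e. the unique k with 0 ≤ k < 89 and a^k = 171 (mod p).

Baby-step giant-step with m = ceil(sqrt(89)) = 10.
Baby table (80^j mod 179 for j=0..9):
  0:1  1:80  2:135  3:60  4:146  5:45  6:20  7:168
  8:15  9:126
Giant step factor: 80^(-10) ≡ 16 (mod 179).
Scan 171·16^i mod 179 for i = 0, 1, …:
  i=0: 171   i=1: 51   i=2: 100   i=3: 168
Match at i=3, j=7: k = 3·10 + 7 = 37.

37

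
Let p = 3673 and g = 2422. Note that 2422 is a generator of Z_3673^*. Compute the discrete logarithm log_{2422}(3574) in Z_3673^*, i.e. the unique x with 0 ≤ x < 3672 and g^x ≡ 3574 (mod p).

1371

Baby-step giant-step with m = ceil(sqrt(3672)) = 61.
Baby table (2422^j mod 3673 for j=0..60):
  0:1  1:2422  2:303  3:2939  4:3657  5:1651  6:2498  7:725
  8:256  9:2968  10:435  11:3092  12:3250  13:261  14:386  15:1950
  16:3095  17:3170  18:1170  19:1857  20:1902  21:702  22:3318  23:3345
  24:2625  25:3460  26:2007  27:1575  28:2076  29:3408  30:945  31:511
  32:3514  33:567  34:3245  35:2843  36:2544  37:1947  38:3175  39:2261
  40:3372  41:1905  42:622  43:554  44:1143  45:2577  46:1067  47:2155
  48:77  49:2844  50:1293  51:2250  52:2441  53:2245  54:1350  55:730
  56:1347  57:810  58:438  59:3012  60:486
Giant step factor: 2422^(-61) ≡ 1898 (mod 3673).
Scan 3574·1898^i mod 3673 for i = 0, 1, …:
  i=0: 3574   i=1: 3094   i=2: 2958   i=3: 1940
  i=4: 1774   i=5: 2584   i=6: 977   i=7: 3154
  i=8: 2975   i=9: 1149     …   i=21: 145
  i=22: 3408
Match at i=22, j=29: x = 22·61 + 29 = 1371.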